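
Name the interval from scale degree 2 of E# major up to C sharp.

Scale degree 2 of E# major is F##.
F## up to C#: letters F→C make it a fifth; 6 semitones makes it diminished.

diminished fifth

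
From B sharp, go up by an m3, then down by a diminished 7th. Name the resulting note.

E##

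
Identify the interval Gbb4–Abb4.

Counting letters G–A gives a second.
Gbb→Abb = 2 semitones, exactly the major second.

major second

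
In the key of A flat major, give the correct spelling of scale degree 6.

F

Degree 6 takes the letter 5 steps above A, which is F.
In major, degree 6 sits 9 semitones above the tonic. Ab + 9 semitones is pitch class 5, spelled on F as F.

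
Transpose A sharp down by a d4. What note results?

E##

A down a perfect fourth is E, so the target letter is E.
From A#, a diminished fourth is 4 semitones down: E##.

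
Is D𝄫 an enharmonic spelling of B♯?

Yes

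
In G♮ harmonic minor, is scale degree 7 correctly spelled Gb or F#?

F#

Each scale degree takes a distinct letter name. Degree 7 of a scale on G must use the letter F.
F# and Gb are enharmonically the same pitch, but only F# uses the letter F, so it is the correct spelling here.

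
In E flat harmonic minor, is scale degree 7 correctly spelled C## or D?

Each scale degree takes a distinct letter name. Degree 7 of a scale on E must use the letter D.
D and C## are enharmonically the same pitch, but only D uses the letter D, so it is the correct spelling here.

D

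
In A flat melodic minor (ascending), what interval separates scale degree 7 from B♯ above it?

augmented third

Scale degree 7 of Ab melodic minor (ascending) is G.
G up to B#: letters G→B make it a third; 5 semitones makes it augmented.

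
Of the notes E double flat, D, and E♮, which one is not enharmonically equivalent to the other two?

E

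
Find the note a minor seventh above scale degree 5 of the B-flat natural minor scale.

Scale degree 5 of Bb natural minor is F.
A minor seventh (10 semitones) above F lands on the letter E, giving Eb.

Eb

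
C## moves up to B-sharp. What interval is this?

minor seventh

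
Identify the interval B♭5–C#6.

augmented second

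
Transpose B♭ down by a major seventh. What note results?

Cb

A seventh below B lands on the letter C.
A major seventh spans 11 semitones, so Bb moves to pitch class 11. On the letter C that is Cb.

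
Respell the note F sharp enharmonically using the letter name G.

F# is pitch class 6. The letter G alone is pitch class 7.
To reach pitch class 6 from G requires an offset of -1 semitone, i.e. flat: Gb.

Gb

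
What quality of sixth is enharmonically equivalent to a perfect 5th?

diminished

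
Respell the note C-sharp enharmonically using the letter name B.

Plain B sits 2 semitones below C#, so on the letter B the same pitch needs a double sharp: B##.

B##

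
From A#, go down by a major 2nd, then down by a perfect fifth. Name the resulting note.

A major second down from A# is G# (letter G, 2 semitones down).
A perfect fifth down from G# is C# (letter C, 7 semitones down).

C#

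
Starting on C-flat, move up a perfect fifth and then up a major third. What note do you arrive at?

Bb

A perfect fifth up from Cb is Gb (letter G, 7 semitones up).
A major third up from Gb is Bb (letter B, 4 semitones up).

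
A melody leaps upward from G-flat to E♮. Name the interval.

augmented sixth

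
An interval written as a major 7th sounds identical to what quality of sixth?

A major seventh spans 11 semitones.
A sixth spanning 11 semitones is doubly augmented (the major sixth is 9).

doubly augmented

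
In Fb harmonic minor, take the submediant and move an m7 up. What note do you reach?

The submediant of Fb harmonic minor is Dbb.
A minor seventh (10 semitones) above Dbb lands on the letter C, giving Cbb.

Cbb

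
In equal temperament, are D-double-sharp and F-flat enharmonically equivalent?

Yes

D## is pitch class 4; Fb is pitch class 4.
All spellings map to pitch class 4, so they are enharmonically equivalent.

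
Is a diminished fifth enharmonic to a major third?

No

A diminished fifth spans 6 semitones; a major third spans 4.
The spans differ, so they are not enharmonic equivalents.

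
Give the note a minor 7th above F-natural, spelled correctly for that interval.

Eb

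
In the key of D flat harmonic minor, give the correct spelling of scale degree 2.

Eb

Degree 2 takes the letter 1 step above D, which is E.
In harmonic minor, degree 2 sits 2 semitones above the tonic. Db + 2 semitones is pitch class 3, spelled on E as Eb.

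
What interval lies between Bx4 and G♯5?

diminished sixth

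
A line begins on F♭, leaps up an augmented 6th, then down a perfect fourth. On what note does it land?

A

An augmented sixth up from Fb is D (letter D, 10 semitones up).
A perfect fourth down from D is A (letter A, 5 semitones down).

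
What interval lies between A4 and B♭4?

minor second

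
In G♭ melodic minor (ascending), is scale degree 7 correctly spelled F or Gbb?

F

Each scale degree takes a distinct letter name. Degree 7 of a scale on G must use the letter F.
F and Gbb are enharmonically the same pitch, but only F uses the letter F, so it is the correct spelling here.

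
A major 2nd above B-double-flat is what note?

B up a major second is C#, so the target letter is C.
From Bbb, a major second is 2 semitones up: Cb.

Cb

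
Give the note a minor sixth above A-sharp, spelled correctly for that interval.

F#

A sixth above A lands on the letter F.
A minor sixth spans 8 semitones, so A# moves to pitch class 6. On the letter F that is F#.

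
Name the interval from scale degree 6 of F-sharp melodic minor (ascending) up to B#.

Scale degree 6 of F# melodic minor (ascending) is D#.
D# up to B#: letters D→B make it a sixth; 9 semitones makes it major.

major sixth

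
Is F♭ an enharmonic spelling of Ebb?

No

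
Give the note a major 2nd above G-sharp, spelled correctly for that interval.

A#

A second above G lands on the letter A.
A major second spans 2 semitones, so G# moves to pitch class 10. On the letter A that is A#.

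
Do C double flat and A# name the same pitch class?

Cbb = pitch class 10 and A# = pitch class 10 — the same pitch class, so they are enharmonic equivalents.

Yes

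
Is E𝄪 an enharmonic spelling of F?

No

Two spellings are enharmonically equivalent only if they share a pitch class.
Here E## → 6, F → 5; 5 ≠ 6, so they are not.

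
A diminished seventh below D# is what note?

A seventh below D lands on the letter E.
A diminished seventh spans 9 semitones, so D# moves to pitch class 6. On the letter E that is E##.

E##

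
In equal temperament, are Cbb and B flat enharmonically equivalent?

Yes

Cbb = pitch class 10 and Bb = pitch class 10 — the same pitch class, so they are enharmonic equivalents.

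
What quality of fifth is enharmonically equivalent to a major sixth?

doubly augmented

A major sixth spans 9 semitones.
A fifth spanning 9 semitones is doubly augmented (the perfect fifth is 7).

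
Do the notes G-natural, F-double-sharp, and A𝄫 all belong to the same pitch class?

Yes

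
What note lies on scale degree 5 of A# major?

The A# major scale runs A# B# C## D# E# F## G##.
Degree 5 is E#.

E#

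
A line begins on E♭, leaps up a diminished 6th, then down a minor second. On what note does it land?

A diminished sixth up from Eb is Cbb (letter C, 7 semitones up).
A minor second down from Cbb is Bbb (letter B, 1 semitone down).

Bbb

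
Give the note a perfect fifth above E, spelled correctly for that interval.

B

A fifth above E lands on the letter B.
A perfect fifth spans 7 semitones, so E moves to pitch class 11. On the letter B that is B.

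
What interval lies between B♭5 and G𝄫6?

The letter names run B→G, a span of 5 letter steps, so the interval is some kind of sixth.
Bb to Gbb is 7 semitones. A major sixth is 9, so 7 makes it diminished.

diminished sixth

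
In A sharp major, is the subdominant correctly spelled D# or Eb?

Each scale degree takes a distinct letter name. Degree 4 of a scale on A must use the letter D.
D# and Eb are enharmonically the same pitch, but only D# uses the letter D, so it is the correct spelling here.

D#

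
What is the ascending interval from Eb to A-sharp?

The letter names run E→A, a span of 3 letter steps, so the interval is some kind of fourth.
Eb to A# is 7 semitones. A perfect fourth is 5, so 7 makes it doubly augmented.

doubly augmented fourth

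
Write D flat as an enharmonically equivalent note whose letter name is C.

C#

Db is pitch class 1. The letter C alone is pitch class 0.
To reach pitch class 1 from C requires an offset of +1 semitone, i.e. sharp: C#.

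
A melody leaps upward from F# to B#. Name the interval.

augmented fourth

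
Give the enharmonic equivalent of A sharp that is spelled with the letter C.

Cbb

A# is pitch class 10. The letter C alone is pitch class 0.
To reach pitch class 10 from C requires an offset of -2 semitones, i.e. double flat: Cbb.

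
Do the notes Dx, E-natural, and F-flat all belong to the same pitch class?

D## is pitch class 4; E is pitch class 4; Fb is pitch class 4.
All spellings map to pitch class 4, so they are enharmonically equivalent.

Yes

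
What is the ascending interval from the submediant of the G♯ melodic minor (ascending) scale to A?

The submediant of G# melodic minor (ascending) is E#.
E# up to A: letters E→A make it a fourth; 4 semitones makes it diminished.

diminished fourth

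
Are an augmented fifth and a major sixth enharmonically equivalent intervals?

An augmented fifth spans 8 semitones; a major sixth spans 9.
The spans differ, so they are not enharmonic equivalents.

No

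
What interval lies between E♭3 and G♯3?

augmented third

Counting letters E–F–G gives a third.
Eb→G# = 5 semitones, 1 wider than the major third (4), so augmented.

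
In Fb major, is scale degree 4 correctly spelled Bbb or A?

Bbb

Each scale degree takes a distinct letter name. Degree 4 of a scale on F must use the letter B.
Bbb and A are enharmonically the same pitch, but only Bbb uses the letter B, so it is the correct spelling here.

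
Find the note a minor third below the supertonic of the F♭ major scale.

Eb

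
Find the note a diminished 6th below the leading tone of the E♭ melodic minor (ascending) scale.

The leading tone of Eb melodic minor (ascending) is D.
A diminished sixth (7 semitones) below D lands on the letter F, giving F##.

F##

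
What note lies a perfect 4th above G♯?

C#

G up a perfect fourth is C, so the target letter is C.
From G#, a perfect fourth is 5 semitones up: C#.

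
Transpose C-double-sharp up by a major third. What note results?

C up a major third is E, so the target letter is E.
From C##, a major third is 4 semitones up: E##.

E##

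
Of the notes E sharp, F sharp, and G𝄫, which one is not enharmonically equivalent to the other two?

F#

In 12-tone equal temperament, enharmonic equivalents share a pitch class. E# is pitch class 5; F# is pitch class 6; Gbb is pitch class 5.
E# and Gbb share pitch class 5, while F# is pitch class 6.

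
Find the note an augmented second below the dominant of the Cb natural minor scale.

The dominant of Cb natural minor is Gb.
An augmented second (3 semitones) below Gb lands on the letter F, giving Fbb.

Fbb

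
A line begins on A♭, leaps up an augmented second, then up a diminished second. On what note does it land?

Cb

An augmented second up from Ab is B (letter B, 3 semitones up).
A diminished second up from B is Cb (letter C, 0 semitones up).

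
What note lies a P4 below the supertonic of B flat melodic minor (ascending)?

The supertonic of Bb melodic minor (ascending) is C.
A perfect fourth (5 semitones) below C lands on the letter G, giving G.

G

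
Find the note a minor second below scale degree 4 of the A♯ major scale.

C##

Scale degree 4 of A# major is D#.
A minor second (1 semitone) below D# lands on the letter C, giving C##.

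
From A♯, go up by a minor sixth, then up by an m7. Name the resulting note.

E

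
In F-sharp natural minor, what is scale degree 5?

The F# natural minor scale runs F# G# A B C# D E.
Degree 5 is C#.

C#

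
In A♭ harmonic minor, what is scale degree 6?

The Ab harmonic minor scale runs Ab Bb Cb Db Eb Fb G.
Degree 6 is Fb.

Fb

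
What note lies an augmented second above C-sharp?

D##

A second above C lands on the letter D.
An augmented second spans 3 semitones, so C# moves to pitch class 4. On the letter D that is D##.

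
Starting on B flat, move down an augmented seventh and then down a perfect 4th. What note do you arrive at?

Gbb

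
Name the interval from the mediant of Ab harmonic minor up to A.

augmented sixth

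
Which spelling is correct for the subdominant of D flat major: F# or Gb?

Each scale degree takes a distinct letter name. Degree 4 of a scale on D must use the letter G.
Gb and F# are enharmonically the same pitch, but only Gb uses the letter G, so it is the correct spelling here.

Gb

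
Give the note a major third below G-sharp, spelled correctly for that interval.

E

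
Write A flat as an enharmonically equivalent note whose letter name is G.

G#

Plain G sits 1 semitone below Ab, so on the letter G the same pitch needs a sharp: G#.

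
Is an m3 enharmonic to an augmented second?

A minor third spans 3 semitones; an augmented second spans 3.
They are enharmonically equivalent.

Yes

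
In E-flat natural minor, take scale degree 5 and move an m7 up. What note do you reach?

Scale degree 5 of Eb natural minor is Bb.
A minor seventh (10 semitones) above Bb lands on the letter A, giving Ab.

Ab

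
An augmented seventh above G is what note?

F##

G up a major seventh is F#, so the target letter is F.
From G, an augmented seventh is 12 semitones up: F##.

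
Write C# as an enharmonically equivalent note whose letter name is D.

Plain D sits 1 semitone above C#, so on the letter D the same pitch needs a flat: Db.

Db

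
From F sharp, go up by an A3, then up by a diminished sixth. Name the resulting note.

An augmented third up from F# is A## (letter A, 5 semitones up).
A diminished sixth up from A## is F# (letter F, 7 semitones up).

F#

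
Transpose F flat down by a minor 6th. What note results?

A sixth below F lands on the letter A.
A minor sixth spans 8 semitones, so Fb moves to pitch class 8. On the letter A that is Ab.

Ab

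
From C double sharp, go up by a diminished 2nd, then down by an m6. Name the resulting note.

A diminished second up from C## is D (letter D, 0 semitones up).
A minor sixth down from D is F# (letter F, 8 semitones down).

F#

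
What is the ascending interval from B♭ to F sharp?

augmented fifth

The letter names run B→F, a span of 4 letter steps, so the interval is some kind of fifth.
Bb to F# is 8 semitones. A perfect fifth is 7, so 8 makes it augmented.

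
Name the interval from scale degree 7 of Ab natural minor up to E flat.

major sixth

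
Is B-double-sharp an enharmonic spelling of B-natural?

B## is pitch class 1; B is pitch class 11.
The pitch classes differ (1 vs. 11), so they are not enharmonic equivalents.

No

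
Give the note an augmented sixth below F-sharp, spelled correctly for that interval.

A sixth below F lands on the letter A.
An augmented sixth spans 10 semitones, so F# moves to pitch class 8. On the letter A that is Ab.

Ab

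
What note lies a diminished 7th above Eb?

Dbb

E up a major seventh is D#, so the target letter is D.
From Eb, a diminished seventh is 9 semitones up: Dbb.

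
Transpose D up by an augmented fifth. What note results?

D up a perfect fifth is A, so the target letter is A.
From D, an augmented fifth is 8 semitones up: A#.

A#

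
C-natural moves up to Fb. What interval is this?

diminished fourth

The letter names run C→F, a span of 3 letter steps, so the interval is some kind of fourth.
C to Fb is 4 semitones. A perfect fourth is 5, so 4 makes it diminished.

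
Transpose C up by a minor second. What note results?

A second above C lands on the letter D.
A minor second spans 1 semitone, so C moves to pitch class 1. On the letter D that is Db.

Db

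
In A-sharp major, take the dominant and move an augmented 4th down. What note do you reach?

The dominant of A# major is E#.
An augmented fourth (6 semitones) below E# lands on the letter B, giving B.

B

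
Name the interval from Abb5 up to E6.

doubly augmented fifth

The letter names run A→E, a span of 4 letter steps, so the interval is some kind of fifth.
Abb to E is 9 semitones. A perfect fifth is 7, so 9 makes it doubly augmented.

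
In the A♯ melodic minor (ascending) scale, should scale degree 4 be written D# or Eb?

Each scale degree takes a distinct letter name. Degree 4 of a scale on A must use the letter D.
D# and Eb are enharmonically the same pitch, but only D# uses the letter D, so it is the correct spelling here.

D#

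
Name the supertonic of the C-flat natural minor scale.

The Cb natural minor scale runs Cb Db Ebb Fb Gb Abb Bbb.
Degree 2 is Db.

Db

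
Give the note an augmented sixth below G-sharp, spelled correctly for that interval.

Bb

G down a major sixth is Bb, so the target letter is B.
From G#, an augmented sixth is 10 semitones down: Bb.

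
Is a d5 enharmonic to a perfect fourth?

A diminished fifth spans 6 semitones; a perfect fourth spans 5.
The spans differ, so they are not enharmonic equivalents.

No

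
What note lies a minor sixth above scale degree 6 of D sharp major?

G#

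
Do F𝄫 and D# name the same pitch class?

Yes

Fbb is pitch class 3; D# is pitch class 3.
All spellings map to pitch class 3, so they are enharmonically equivalent.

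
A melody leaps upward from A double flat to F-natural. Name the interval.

The letter names run A→F, a span of 5 letter steps, so the interval is some kind of sixth.
Abb to F is 10 semitones. A major sixth is 9, so 10 makes it augmented.

augmented sixth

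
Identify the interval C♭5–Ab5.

major sixth

The letter names run C→A, a span of 5 letter steps, so the interval is some kind of sixth.
Cb to Ab is 9 semitones. A major sixth is 9, so 9 makes it major.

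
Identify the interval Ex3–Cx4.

minor sixth

The letter names run E→C, a span of 5 letter steps, so the interval is some kind of sixth.
E## to C## is 8 semitones. A major sixth is 9, so 8 makes it minor.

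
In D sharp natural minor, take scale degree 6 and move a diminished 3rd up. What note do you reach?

Db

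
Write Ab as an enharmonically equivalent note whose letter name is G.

Plain G sits 1 semitone below Ab, so on the letter G the same pitch needs a sharp: G#.

G#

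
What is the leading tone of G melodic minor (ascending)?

Degree 7 takes the letter 6 steps above G, which is F.
In melodic minor (ascending), degree 7 sits 11 semitones above the tonic. G + 11 semitones is pitch class 6, spelled on F as F#.

F#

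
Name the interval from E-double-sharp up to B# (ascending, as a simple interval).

Counting letters E–F–G–A–B gives a fifth.
E##→B# = 6 semitones, 1 narrower than the perfect fifth (7), so diminished.

diminished fifth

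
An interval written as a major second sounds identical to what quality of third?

diminished

A major second spans 2 semitones.
A third spanning 2 semitones is diminished (the major third is 4).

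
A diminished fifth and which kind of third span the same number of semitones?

doubly augmented

A diminished fifth spans 6 semitones.
A third spanning 6 semitones is doubly augmented (the major third is 4).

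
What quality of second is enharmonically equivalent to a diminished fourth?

A diminished fourth spans 4 semitones.
A second spanning 4 semitones is doubly augmented (the major second is 2).

doubly augmented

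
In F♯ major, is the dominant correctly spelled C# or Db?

Each scale degree takes a distinct letter name. Degree 5 of a scale on F must use the letter C.
C# and Db are enharmonically the same pitch, but only C# uses the letter C, so it is the correct spelling here.

C#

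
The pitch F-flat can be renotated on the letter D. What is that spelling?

D##

Plain D sits 2 semitones below Fb, so on the letter D the same pitch needs a double sharp: D##.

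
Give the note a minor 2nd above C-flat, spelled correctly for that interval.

Dbb

C up a major second is D, so the target letter is D.
From Cb, a minor second is 1 semitone up: Dbb.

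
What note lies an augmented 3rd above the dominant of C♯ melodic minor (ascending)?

B##

The dominant of C# melodic minor (ascending) is G#.
An augmented third (5 semitones) above G# lands on the letter B, giving B##.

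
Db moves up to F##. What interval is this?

doubly augmented third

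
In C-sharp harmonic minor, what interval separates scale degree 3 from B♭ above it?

diminished fifth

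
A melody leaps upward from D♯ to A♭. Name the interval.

doubly diminished fifth

The letter names run D→A, a span of 4 letter steps, so the interval is some kind of fifth.
D# to Ab is 5 semitones. A perfect fifth is 7, so 5 makes it doubly diminished.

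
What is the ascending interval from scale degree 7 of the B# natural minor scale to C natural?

diminished third

Scale degree 7 of B# natural minor is A#.
A# up to C: letters A→C make it a third; 2 semitones makes it diminished.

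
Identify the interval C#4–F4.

The letter names run C→F, a span of 3 letter steps, so the interval is some kind of fourth.
C# to F is 4 semitones. A perfect fourth is 5, so 4 makes it diminished.

diminished fourth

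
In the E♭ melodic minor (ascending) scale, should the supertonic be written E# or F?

F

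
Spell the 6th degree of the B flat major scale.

Degree 6 takes the letter 5 steps above B, which is G.
In major, degree 6 sits 9 semitones above the tonic. Bb + 9 semitones is pitch class 7, spelled on G as G.

G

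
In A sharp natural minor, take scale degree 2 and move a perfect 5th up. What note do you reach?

Scale degree 2 of A# natural minor is B#.
A perfect fifth (7 semitones) above B# lands on the letter F, giving F##.

F##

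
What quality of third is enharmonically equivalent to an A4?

doubly augmented

An augmented fourth spans 6 semitones.
A third spanning 6 semitones is doubly augmented (the major third is 4).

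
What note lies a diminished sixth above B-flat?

A sixth above B lands on the letter G.
A diminished sixth spans 7 semitones, so Bb moves to pitch class 5. On the letter G that is Gbb.

Gbb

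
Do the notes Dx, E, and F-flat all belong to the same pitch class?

D## is pitch class 4; E is pitch class 4; Fb is pitch class 4.
All spellings map to pitch class 4, so they are enharmonically equivalent.

Yes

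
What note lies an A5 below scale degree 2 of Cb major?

Gbb

Scale degree 2 of Cb major is Db.
An augmented fifth (8 semitones) below Db lands on the letter G, giving Gbb.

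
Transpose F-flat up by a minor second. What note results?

Gbb

A second above F lands on the letter G.
A minor second spans 1 semitone, so Fb moves to pitch class 5. On the letter G that is Gbb.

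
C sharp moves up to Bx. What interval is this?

augmented seventh

The letter names run C→B, a span of 6 letter steps, so the interval is some kind of seventh.
C# to B## is 12 semitones. A major seventh is 11, so 12 makes it augmented.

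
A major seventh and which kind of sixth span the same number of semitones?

A major seventh spans 11 semitones.
A sixth spanning 11 semitones is doubly augmented (the major sixth is 9).

doubly augmented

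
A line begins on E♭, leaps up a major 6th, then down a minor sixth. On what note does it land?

A major sixth up from Eb is C (letter C, 9 semitones up).
A minor sixth down from C is E (letter E, 8 semitones down).

E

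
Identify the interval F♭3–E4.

augmented seventh

The letter names run F→E, a span of 6 letter steps, so the interval is some kind of seventh.
Fb to E is 12 semitones. A major seventh is 11, so 12 makes it augmented.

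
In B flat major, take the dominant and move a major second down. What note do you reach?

Eb

The dominant of Bb major is F.
A major second (2 semitones) below F lands on the letter E, giving Eb.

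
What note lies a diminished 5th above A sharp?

A up a perfect fifth is E, so the target letter is E.
From A#, a diminished fifth is 6 semitones up: E.

E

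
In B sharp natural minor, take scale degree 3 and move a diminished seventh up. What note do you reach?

C

Scale degree 3 of B# natural minor is D#.
A diminished seventh (9 semitones) above D# lands on the letter C, giving C.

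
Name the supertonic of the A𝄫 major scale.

Bbb

The Abb major scale runs Abb Bbb Cb Dbb Ebb Fb Gb.
Degree 2 is Bbb.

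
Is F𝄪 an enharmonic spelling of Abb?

Yes

F## is pitch class 7; Abb is pitch class 7.
All spellings map to pitch class 7, so they are enharmonically equivalent.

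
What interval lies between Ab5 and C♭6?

The letter names run A→C, a span of 2 letter steps, so the interval is some kind of third.
Ab to Cb is 3 semitones. A major third is 4, so 3 makes it minor.

minor third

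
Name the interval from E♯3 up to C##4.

major sixth

The letter names run E→C, a span of 5 letter steps, so the interval is some kind of sixth.
E# to C## is 9 semitones. A major sixth is 9, so 9 makes it major.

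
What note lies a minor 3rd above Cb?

A third above C lands on the letter E.
A minor third spans 3 semitones, so Cb moves to pitch class 2. On the letter E that is Ebb.

Ebb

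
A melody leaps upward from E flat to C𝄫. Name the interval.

The letter names run E→C, a span of 5 letter steps, so the interval is some kind of sixth.
Eb to Cbb is 7 semitones. A major sixth is 9, so 7 makes it diminished.

diminished sixth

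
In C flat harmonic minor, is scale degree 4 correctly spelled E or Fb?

Fb

Each scale degree takes a distinct letter name. Degree 4 of a scale on C must use the letter F.
Fb and E are enharmonically the same pitch, but only Fb uses the letter F, so it is the correct spelling here.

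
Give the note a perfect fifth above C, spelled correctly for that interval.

C up a perfect fifth is G, so the target letter is G.
From C, a perfect fifth is 7 semitones up: G.

G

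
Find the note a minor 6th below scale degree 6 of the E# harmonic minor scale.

E#

Scale degree 6 of E# harmonic minor is C#.
A minor sixth (8 semitones) below C# lands on the letter E, giving E#.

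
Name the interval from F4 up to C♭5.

diminished fifth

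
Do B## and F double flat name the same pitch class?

No

Two spellings are enharmonically equivalent only if they share a pitch class.
Here B## → 1, Fbb → 3; 1 ≠ 3, so they are not.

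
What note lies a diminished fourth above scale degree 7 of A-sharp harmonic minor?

C#

Scale degree 7 of A# harmonic minor is G##.
A diminished fourth (4 semitones) above G## lands on the letter C, giving C#.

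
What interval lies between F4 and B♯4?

doubly augmented fourth

The letter names run F→B, a span of 3 letter steps, so the interval is some kind of fourth.
F to B# is 7 semitones. A perfect fourth is 5, so 7 makes it doubly augmented.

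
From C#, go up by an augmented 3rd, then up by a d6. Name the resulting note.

An augmented third up from C# is E## (letter E, 5 semitones up).
A diminished sixth up from E## is C# (letter C, 7 semitones up).

C#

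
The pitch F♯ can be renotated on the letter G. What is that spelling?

Plain G sits 1 semitone above F#, so on the letter G the same pitch needs a flat: Gb.

Gb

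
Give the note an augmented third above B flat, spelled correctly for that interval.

A third above B lands on the letter D.
An augmented third spans 5 semitones, so Bb moves to pitch class 3. On the letter D that is D#.

D#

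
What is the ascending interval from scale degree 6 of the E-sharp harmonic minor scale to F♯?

perfect fourth

Scale degree 6 of E# harmonic minor is C#.
C# up to F#: letters C→F make it a fourth; 5 semitones makes it perfect.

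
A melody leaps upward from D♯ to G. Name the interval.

diminished fourth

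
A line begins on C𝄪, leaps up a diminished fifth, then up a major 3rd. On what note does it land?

A diminished fifth up from C## is G# (letter G, 6 semitones up).
A major third up from G# is B# (letter B, 4 semitones up).

B#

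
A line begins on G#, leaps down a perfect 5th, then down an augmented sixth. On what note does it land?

Eb

A perfect fifth down from G# is C# (letter C, 7 semitones down).
An augmented sixth down from C# is Eb (letter E, 10 semitones down).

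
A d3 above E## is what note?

G#

A third above E lands on the letter G.
A diminished third spans 2 semitones, so E## moves to pitch class 8. On the letter G that is G#.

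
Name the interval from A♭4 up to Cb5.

Counting letters A–B–C gives a third.
Ab→Cb = 3 semitones, 1 narrower than the major third (4), so minor.

minor third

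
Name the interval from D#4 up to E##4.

augmented second

Counting letters D–E gives a second.
D#→E## = 3 semitones, 1 wider than the major second (2), so augmented.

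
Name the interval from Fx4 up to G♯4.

The letter names run F→G, a span of 1 letter step, so the interval is some kind of second.
F## to G# is 1 semitone. A major second is 2, so 1 makes it minor.

minor second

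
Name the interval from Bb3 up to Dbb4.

diminished third

Counting letters B–C–D gives a third.
Bb→Dbb = 2 semitones, 2 narrower than the major third (4), so diminished.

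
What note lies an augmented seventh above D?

A seventh above D lands on the letter C.
An augmented seventh spans 12 semitones, so D moves to pitch class 2. On the letter C that is C##.

C##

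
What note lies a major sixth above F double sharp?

F up a major sixth is D, so the target letter is D.
From F##, a major sixth is 9 semitones up: D##.

D##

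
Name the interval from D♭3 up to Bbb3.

Counting letters D–E–F–G–A–B gives a sixth.
Db→Bbb = 8 semitones, 1 narrower than the major sixth (9), so minor.

minor sixth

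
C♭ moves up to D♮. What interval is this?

augmented second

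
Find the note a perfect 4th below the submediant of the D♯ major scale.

F##

The submediant of D# major is B#.
A perfect fourth (5 semitones) below B# lands on the letter F, giving F##.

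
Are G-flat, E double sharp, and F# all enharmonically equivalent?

Gb = pitch class 6 and E## = pitch class 6 and F# = pitch class 6 — the same pitch class, so they are enharmonic equivalents.

Yes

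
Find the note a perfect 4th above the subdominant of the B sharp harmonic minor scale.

The subdominant of B# harmonic minor is E#.
A perfect fourth (5 semitones) above E# lands on the letter A, giving A#.

A#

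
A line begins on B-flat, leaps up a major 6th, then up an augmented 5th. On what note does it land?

D#

A major sixth up from Bb is G (letter G, 9 semitones up).
An augmented fifth up from G is D# (letter D, 8 semitones up).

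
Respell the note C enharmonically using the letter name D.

Dbb

Plain D sits 2 semitones above C, so on the letter D the same pitch needs a double flat: Dbb.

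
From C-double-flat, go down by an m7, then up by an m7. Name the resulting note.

Cbb

A minor seventh down from Cbb is Dbb (letter D, 10 semitones down).
A minor seventh up from Dbb is Cbb (letter C, 10 semitones up).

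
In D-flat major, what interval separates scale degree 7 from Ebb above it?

diminished third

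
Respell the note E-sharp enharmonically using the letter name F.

E# is pitch class 5. The letter F alone is pitch class 5.
Pitch class 5 on F needs no accidental: F.

F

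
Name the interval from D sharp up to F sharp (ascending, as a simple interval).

Counting letters D–E–F gives a third.
D#→F# = 3 semitones, 1 narrower than the major third (4), so minor.

minor third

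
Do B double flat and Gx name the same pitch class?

Bbb = pitch class 9 and G## = pitch class 9 — the same pitch class, so they are enharmonic equivalents.

Yes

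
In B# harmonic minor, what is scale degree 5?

F##

Degree 5 takes the letter 4 steps above B, which is F.
In harmonic minor, degree 5 sits 7 semitones above the tonic. B# + 7 semitones is pitch class 7, spelled on F as F##.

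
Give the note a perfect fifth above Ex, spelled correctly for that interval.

B##

A fifth above E lands on the letter B.
A perfect fifth spans 7 semitones, so E## moves to pitch class 1. On the letter B that is B##.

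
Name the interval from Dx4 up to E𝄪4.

The letter names run D→E, a span of 1 letter step, so the interval is some kind of second.
D## to E## is 2 semitones. A major second is 2, so 2 makes it major.

major second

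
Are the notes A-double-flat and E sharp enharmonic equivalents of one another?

No

Two spellings are enharmonically equivalent only if they share a pitch class.
Here Abb → 7, E# → 5; 5 ≠ 7, so they are not.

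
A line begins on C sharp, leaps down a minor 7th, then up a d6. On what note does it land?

A minor seventh down from C# is D# (letter D, 10 semitones down).
A diminished sixth up from D# is Bb (letter B, 7 semitones up).

Bb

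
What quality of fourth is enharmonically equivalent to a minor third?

A minor third spans 3 semitones.
A fourth spanning 3 semitones is doubly diminished (the perfect fourth is 5).

doubly diminished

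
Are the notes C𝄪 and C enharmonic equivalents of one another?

Two spellings are enharmonically equivalent only if they share a pitch class.
Here C## → 2, C → 0; 0 ≠ 2, so they are not.

No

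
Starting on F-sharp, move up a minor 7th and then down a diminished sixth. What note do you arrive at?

A minor seventh up from F# is E (letter E, 10 semitones up).
A diminished sixth down from E is G## (letter G, 7 semitones down).

G##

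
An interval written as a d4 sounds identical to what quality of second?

doubly augmented

A diminished fourth spans 4 semitones.
A second spanning 4 semitones is doubly augmented (the major second is 2).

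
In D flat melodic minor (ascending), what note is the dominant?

Ab

The Db melodic minor (ascending) scale runs Db Eb Fb Gb Ab Bb C.
Degree 5 is Ab.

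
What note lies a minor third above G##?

B#

A third above G lands on the letter B.
A minor third spans 3 semitones, so G## moves to pitch class 0. On the letter B that is B#.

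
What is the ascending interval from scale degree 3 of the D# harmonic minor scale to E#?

major seventh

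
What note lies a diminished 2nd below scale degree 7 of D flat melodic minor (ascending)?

B#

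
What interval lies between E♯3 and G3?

diminished third

The letter names run E→G, a span of 2 letter steps, so the interval is some kind of third.
E# to G is 2 semitones. A major third is 4, so 2 makes it diminished.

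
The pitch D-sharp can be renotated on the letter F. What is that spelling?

Plain F sits 2 semitones above D#, so on the letter F the same pitch needs a double flat: Fbb.

Fbb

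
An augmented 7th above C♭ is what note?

C up a major seventh is B, so the target letter is B.
From Cb, an augmented seventh is 12 semitones up: B.

B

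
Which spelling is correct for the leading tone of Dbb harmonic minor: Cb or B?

Cb

Each scale degree takes a distinct letter name. Degree 7 of a scale on D must use the letter C.
Cb and B are enharmonically the same pitch, but only Cb uses the letter C, so it is the correct spelling here.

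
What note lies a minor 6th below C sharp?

E#

A sixth below C lands on the letter E.
A minor sixth spans 8 semitones, so C# moves to pitch class 5. On the letter E that is E#.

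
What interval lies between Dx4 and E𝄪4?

Counting letters D–E gives a second.
D##→E## = 2 semitones, exactly the major second.

major second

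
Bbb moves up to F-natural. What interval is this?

augmented fifth

Counting letters B–C–D–E–F gives a fifth.
Bbb→F = 8 semitones, 1 wider than the perfect fifth (7), so augmented.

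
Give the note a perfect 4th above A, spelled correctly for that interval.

A fourth above A lands on the letter D.
A perfect fourth spans 5 semitones, so A moves to pitch class 2. On the letter D that is D.

D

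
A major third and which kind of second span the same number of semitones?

doubly augmented

A major third spans 4 semitones.
A second spanning 4 semitones is doubly augmented (the major second is 2).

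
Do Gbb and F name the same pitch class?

Gbb = pitch class 5 and F = pitch class 5 — the same pitch class, so they are enharmonic equivalents.

Yes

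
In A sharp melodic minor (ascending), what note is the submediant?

F##

The A# melodic minor (ascending) scale runs A# B# C# D# E# F## G##.
Degree 6 is F##.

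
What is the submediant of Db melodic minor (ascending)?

Bb

The Db melodic minor (ascending) scale runs Db Eb Fb Gb Ab Bb C.
Degree 6 is Bb.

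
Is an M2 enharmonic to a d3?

Yes

A major second spans 2 semitones; a diminished third spans 2.
They are enharmonically equivalent.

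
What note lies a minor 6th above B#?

B up a major sixth is G#, so the target letter is G.
From B#, a minor sixth is 8 semitones up: G#.

G#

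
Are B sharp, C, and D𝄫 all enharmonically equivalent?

B# = pitch class 0 and C = pitch class 0 and Dbb = pitch class 0 — the same pitch class, so they are enharmonic equivalents.

Yes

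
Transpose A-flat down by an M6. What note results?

Cb

A sixth below A lands on the letter C.
A major sixth spans 9 semitones, so Ab moves to pitch class 11. On the letter C that is Cb.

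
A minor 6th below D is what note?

F#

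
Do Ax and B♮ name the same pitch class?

Yes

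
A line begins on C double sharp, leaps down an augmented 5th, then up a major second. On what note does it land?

G#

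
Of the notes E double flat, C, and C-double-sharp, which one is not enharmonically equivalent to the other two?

C

In 12-tone equal temperament, enharmonic equivalents share a pitch class. Ebb is pitch class 2; C is pitch class 0; C## is pitch class 2.
Ebb and C## share pitch class 2, while C is pitch class 0.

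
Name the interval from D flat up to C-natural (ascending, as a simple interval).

The letter names run D→C, a span of 6 letter steps, so the interval is some kind of seventh.
Db to C is 11 semitones. A major seventh is 11, so 11 makes it major.

major seventh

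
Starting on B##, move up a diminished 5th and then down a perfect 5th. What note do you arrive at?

B#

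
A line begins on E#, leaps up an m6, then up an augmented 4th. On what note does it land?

A minor sixth up from E# is C# (letter C, 8 semitones up).
An augmented fourth up from C# is F## (letter F, 6 semitones up).

F##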